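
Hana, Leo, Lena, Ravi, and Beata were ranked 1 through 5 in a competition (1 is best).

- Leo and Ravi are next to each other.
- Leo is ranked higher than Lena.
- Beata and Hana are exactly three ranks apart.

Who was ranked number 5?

Lena

With clues 1–2, Leo and Ravi are ruled out for rank 5.
With clues 1–3, Beata and Hana are ruled out for rank 5.
So rank 5 is Lena.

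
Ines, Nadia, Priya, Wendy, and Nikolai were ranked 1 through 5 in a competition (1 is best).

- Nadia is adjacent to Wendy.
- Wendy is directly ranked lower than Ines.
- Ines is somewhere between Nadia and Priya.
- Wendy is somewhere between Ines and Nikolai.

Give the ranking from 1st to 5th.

Priya, Ines, Wendy, Nadia, Nikolai

From clues 1–2: Ines is in {1,2,3}.
From clues 1–3: Ines is in {2,3}.
From clues 1–4: Priya → rank 1, Ines → rank 2, Wendy → rank 3, Nadia → rank 4, Nikolai → rank 5.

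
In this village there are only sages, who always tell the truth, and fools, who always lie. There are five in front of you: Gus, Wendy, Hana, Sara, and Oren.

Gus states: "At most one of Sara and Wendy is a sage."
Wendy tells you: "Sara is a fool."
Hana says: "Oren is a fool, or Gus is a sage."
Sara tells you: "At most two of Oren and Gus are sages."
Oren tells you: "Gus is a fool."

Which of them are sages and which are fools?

Regardless of anyone's role, Sara's statement is true, so Sara is a sage.
With that fixed, Wendy's statement is false, so Wendy is a fool.
With that fixed, Gus's statement is true, so Gus is a sage.
With that fixed, Hana's statement is true, so Hana is a sage.
With that fixed, Oren's statement is false, so Oren is a fool.

Gus: sage, Wendy: fool, Hana: sage, Sara: sage, Oren: fool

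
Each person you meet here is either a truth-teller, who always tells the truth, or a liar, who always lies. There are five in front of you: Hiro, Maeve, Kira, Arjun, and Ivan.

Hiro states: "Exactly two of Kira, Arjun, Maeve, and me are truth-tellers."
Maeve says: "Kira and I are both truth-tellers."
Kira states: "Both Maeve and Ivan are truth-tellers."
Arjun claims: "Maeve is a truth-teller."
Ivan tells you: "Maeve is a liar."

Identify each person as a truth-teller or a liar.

Consider Hiro. Suppose Hiro is a truth-teller.
Then no assignment of the remaining roles makes every statement match its speaker's type — contradiction.
So Hiro is a liar.
Consider Maeve. Suppose Maeve is a truth-teller.
Then no assignment of the remaining roles makes every statement match its speaker's type — contradiction.
So Maeve is a liar.
With that fixed, Kira's statement is false, so Kira is a liar.
With that fixed, Arjun's statement is false, so Arjun is a liar.
With that fixed, Ivan's statement is true, so Ivan is a truth-teller.

Hiro: liar, Maeve: liar, Kira: liar, Arjun: liar, Ivan: truth-teller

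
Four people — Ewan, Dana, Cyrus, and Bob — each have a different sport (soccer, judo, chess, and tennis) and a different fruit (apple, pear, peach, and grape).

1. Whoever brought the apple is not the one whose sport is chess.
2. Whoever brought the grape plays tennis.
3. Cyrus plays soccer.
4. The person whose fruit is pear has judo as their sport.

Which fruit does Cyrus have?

With clues 1–3, grape is impossible for Cyrus's fruit.
With clues 1–4, peach and pear are impossible for Cyrus's fruit.
That leaves apple.

apple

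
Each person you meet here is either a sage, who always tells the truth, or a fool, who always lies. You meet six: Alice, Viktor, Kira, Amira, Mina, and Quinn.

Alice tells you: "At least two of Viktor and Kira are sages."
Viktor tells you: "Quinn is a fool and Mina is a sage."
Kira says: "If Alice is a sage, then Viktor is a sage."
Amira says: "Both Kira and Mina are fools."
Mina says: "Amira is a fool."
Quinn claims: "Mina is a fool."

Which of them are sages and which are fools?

Alice: sage, Viktor: sage, Kira: sage, Amira: fool, Mina: sage, Quinn: fool

Consider Alice. Suppose Alice is a fool.
Then no assignment of the remaining roles makes every statement match its speaker's type — contradiction.
So Alice is a sage.
Consider Viktor. Suppose Viktor is a fool.
Then Alice's statement comes out false, contradicting Alice being a sage.
So Viktor is a sage.
With that fixed, Kira's statement is true, so Kira is a sage.
With that fixed, Amira's statement is false, so Amira is a fool.
With that fixed, Mina's statement is true, so Mina is a sage.
With that fixed, Quinn's statement is false, so Quinn is a fool.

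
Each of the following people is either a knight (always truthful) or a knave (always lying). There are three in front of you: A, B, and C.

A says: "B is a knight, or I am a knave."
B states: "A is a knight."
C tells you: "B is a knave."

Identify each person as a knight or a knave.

A: knight, B: knight, C: knave

Consider A. Suppose A is a knave.
Then A's own statement would have to be false, but it can't be — contradiction.
So A is a knight.
With that fixed, B's statement is true, so B is a knight.
With that fixed, C's statement is false, so C is a knave.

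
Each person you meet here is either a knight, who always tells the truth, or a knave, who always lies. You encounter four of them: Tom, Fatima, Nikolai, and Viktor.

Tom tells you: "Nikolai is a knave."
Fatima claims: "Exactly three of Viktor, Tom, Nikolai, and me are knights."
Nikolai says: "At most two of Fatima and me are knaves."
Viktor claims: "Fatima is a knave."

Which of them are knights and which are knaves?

Regardless of anyone's role, Nikolai's statement is true, so Nikolai is a knight.
With that fixed, Tom's statement is false, so Tom is a knave.
Consider Fatima. Suppose Fatima is a knight.
Then no assignment of the remaining roles makes every statement match its speaker's type — contradiction.
So Fatima is a knave.
With that fixed, Viktor's statement is true, so Viktor is a knight.

Tom: knave, Fatima: knave, Nikolai: knight, Viktor: knight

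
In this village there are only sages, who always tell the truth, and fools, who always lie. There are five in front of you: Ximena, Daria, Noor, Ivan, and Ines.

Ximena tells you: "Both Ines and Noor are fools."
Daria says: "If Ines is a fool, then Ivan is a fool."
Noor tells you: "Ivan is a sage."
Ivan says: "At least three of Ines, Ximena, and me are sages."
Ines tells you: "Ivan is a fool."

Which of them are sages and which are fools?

Consider Ximena. Suppose Ximena is a sage.
Then no assignment of the remaining roles makes every statement match its speaker's type — contradiction.
So Ximena is a fool.
With that fixed, Ivan's statement is false, so Ivan is a fool.
With that fixed, Ines's statement is true, so Ines is a sage.
With that fixed, Daria's statement is true, so Daria is a sage.
With that fixed, Noor's statement is false, so Noor is a fool.

Ximena: fool, Daria: sage, Noor: fool, Ivan: fool, Ines: sage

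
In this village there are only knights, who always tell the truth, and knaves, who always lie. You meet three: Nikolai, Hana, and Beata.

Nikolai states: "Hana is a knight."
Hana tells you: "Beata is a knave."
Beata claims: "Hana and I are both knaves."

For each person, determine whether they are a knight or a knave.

Consider Nikolai. Suppose Nikolai is a knave.
Then no assignment of the remaining roles makes every statement match its speaker's type — contradiction.
So Nikolai is a knight.
Consider Hana. Suppose Hana is a knave.
Then Nikolai's statement comes out false, contradicting Nikolai being a knight.
So Hana is a knight.
With that fixed, Beata's statement is false, so Beata is a knave.

Nikolai: knight, Hana: knight, Beata: knave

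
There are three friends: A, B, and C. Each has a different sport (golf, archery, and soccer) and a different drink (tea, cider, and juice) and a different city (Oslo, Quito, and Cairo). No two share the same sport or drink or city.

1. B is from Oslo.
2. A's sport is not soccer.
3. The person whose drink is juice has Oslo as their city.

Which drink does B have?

With clues 1–3, cider and tea are impossible for B's drink.
That leaves juice.

juice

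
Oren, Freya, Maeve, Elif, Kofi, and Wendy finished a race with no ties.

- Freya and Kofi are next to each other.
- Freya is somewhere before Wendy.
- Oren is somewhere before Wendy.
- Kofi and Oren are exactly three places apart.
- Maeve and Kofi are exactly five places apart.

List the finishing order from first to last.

From clues 1–2: Wendy is in {3,4,5,6}.
From clues 1–3: Wendy is in {4,5,6}.
From clues 1–4: Wendy is in {5,6}.
From clues 1–5: Kofi → place 1, Freya → place 2, Elif → place 3, Oren → place 4, Wendy → place 5, Maeve → place 6.

Kofi, Freya, Elif, Oren, Wendy, Maeve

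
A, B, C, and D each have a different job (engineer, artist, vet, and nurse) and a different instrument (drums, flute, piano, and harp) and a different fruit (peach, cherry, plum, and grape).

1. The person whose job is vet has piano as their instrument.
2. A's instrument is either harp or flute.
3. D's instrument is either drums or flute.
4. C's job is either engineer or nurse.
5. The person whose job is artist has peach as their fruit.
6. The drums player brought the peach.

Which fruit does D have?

With clues 1–6, cherry, grape, and plum are impossible for D's fruit.
That leaves peach.

peach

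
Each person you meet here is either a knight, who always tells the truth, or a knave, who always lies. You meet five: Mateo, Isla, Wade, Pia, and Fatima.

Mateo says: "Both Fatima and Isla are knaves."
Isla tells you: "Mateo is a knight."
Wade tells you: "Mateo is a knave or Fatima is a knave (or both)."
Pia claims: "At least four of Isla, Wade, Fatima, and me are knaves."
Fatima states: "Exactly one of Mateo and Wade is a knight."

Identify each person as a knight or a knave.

Mateo: knave, Isla: knave, Wade: knight, Pia: knave, Fatima: knight

Consider Mateo. Suppose Mateo is a knight.
Then no assignment of the remaining roles makes every statement match its speaker's type — contradiction.
So Mateo is a knave.
With that fixed, Isla's statement is false, so Isla is a knave.
With that fixed, Wade's statement is true, so Wade is a knight.
With that fixed, Pia's statement is false, so Pia is a knave.
With that fixed, Fatima's statement is true, so Fatima is a knight.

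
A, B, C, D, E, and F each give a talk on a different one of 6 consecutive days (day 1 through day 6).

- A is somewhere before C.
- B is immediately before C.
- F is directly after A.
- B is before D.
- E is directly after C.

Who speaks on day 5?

With clues 1–2, A is ruled out for day 5.
With clues 1–3, F is ruled out for day 5.
With clues 1–4, B is ruled out for day 5.
With clues 1–5, C and D are ruled out for day 5.
So day 5 is E.

E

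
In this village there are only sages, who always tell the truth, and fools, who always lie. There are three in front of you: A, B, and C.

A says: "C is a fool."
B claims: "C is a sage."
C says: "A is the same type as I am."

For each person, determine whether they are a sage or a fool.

Consider A. Suppose A is a fool.
Then whichever role C has, C's statement has the wrong truth value — contradiction.
So A is a sage.
Consider B. Suppose B is a sage.
Then no assignment of the remaining roles makes every statement match its speaker's type — contradiction.
So B is a fool.
Consider C. Suppose C is a sage.
Then A's statement comes out false, contradicting A being a sage.
So C is a fool.

A: sage, B: fool, C: fool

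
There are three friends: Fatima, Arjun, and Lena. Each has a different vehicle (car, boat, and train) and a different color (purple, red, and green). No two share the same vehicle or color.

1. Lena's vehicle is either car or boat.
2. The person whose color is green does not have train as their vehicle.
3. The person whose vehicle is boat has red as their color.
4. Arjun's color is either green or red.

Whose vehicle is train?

Clue 1 rules out Lena for the one with vehicle train.
With clues 1–4, Arjun is impossible for the one with vehicle train.
That leaves Fatima.

Fatima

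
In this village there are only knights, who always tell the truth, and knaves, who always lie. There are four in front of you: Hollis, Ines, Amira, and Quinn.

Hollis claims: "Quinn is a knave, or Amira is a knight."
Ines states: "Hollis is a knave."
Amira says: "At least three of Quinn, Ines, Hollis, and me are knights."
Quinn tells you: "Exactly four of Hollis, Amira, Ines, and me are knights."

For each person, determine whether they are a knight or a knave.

Consider Hollis. Suppose Hollis is a knave.
Then no assignment of the remaining roles makes every statement match its speaker's type — contradiction.
So Hollis is a knight.
With that fixed, Ines's statement is false, so Ines is a knave.
With that fixed, Quinn's statement is false, so Quinn is a knave.
With that fixed, Amira's statement is false, so Amira is a knave.

Hollis: knight, Ines: knave, Amira: knave, Quinn: knave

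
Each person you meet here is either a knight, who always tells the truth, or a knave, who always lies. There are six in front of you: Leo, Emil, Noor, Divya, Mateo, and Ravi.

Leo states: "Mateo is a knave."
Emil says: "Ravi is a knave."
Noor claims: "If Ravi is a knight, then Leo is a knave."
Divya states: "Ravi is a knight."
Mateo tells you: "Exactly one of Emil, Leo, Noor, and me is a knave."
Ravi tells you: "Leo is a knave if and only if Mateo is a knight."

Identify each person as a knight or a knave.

Leo: knight, Emil: knave, Noor: knave, Divya: knight, Mateo: knave, Ravi: knight

Consider Leo. Suppose Leo is a knave.
Then no assignment of the remaining roles makes every statement match its speaker's type — contradiction.
So Leo is a knight.
Consider Emil. Suppose Emil is a knight.
Then no assignment of the remaining roles makes every statement match its speaker's type — contradiction.
So Emil is a knave.
Consider Noor. Suppose Noor is a knight.
Then no assignment of the remaining roles makes every statement match its speaker's type — contradiction.
So Noor is a knave.
With that fixed, Mateo's statement is false, so Mateo is a knave.
With that fixed, Ravi's statement is true, so Ravi is a knight.
With that fixed, Divya's statement is true, so Divya is a knight.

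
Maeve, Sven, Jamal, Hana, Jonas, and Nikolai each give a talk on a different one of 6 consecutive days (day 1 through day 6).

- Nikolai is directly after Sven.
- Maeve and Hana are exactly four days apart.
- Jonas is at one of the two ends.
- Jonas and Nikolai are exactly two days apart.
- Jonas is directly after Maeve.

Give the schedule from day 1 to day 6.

Hana, Jamal, Sven, Nikolai, Maeve, Jonas

From clue 1: Sven is in {1,2,3,4,5}.
From clues 1–2: Sven is in {2,3,4}.
From clues 1–3: Jonas is in {1,6}.
From clues 1–4: Jamal → day 2, Sven → day 3, Nikolai → day 4, Jonas → day 6.
From clues 1–5: Hana → day 1, Maeve → day 5.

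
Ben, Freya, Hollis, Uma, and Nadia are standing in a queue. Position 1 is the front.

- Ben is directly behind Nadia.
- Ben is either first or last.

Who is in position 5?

With clue 1, Nadia is ruled out for position 5.
With clues 1–2, Freya, Hollis, and Uma are ruled out for position 5.
So position 5 is Ben.

Ben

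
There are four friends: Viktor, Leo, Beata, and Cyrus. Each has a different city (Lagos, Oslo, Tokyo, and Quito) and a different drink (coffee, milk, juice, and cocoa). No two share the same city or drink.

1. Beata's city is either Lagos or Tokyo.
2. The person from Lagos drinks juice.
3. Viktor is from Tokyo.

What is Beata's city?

Lagos

Clue 1 rules out Oslo and Quito for Beata's city.
With clues 1–3, Tokyo is impossible for Beata's city.
That leaves Lagos.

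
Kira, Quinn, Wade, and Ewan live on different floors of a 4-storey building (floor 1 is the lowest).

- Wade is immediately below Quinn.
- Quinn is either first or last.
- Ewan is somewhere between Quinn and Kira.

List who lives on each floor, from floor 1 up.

Kira, Ewan, Wade, Quinn

From clue 1: Quinn is in {2,3,4}.
From clues 1–2: Wade → floor 3, Quinn → floor 4.
From clues 1–3: Kira → floor 1, Ewan → floor 2.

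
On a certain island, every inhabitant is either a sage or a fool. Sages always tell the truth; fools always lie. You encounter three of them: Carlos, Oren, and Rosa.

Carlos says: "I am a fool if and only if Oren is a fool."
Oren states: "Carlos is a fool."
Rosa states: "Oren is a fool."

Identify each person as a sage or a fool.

Carlos: fool, Oren: sage, Rosa: fool

Consider Carlos. Suppose Carlos is a sage.
Then no assignment of the remaining roles makes every statement match its speaker's type — contradiction.
So Carlos is a fool.
With that fixed, Oren's statement is true, so Oren is a sage.
With that fixed, Rosa's statement is false, so Rosa is a fool.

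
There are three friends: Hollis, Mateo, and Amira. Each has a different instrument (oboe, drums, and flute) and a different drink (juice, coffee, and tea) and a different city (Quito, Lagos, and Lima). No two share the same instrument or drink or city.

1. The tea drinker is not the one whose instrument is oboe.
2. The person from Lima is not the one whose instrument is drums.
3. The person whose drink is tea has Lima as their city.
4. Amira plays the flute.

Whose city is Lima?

With clues 1–4, Hollis and Mateo are impossible for the one with city Lima.
That leaves Amira.

Amira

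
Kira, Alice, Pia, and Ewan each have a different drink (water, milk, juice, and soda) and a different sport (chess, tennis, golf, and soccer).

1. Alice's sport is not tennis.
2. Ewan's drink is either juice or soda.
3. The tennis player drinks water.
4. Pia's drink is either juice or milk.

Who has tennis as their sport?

Kira

Clue 1 rules out Alice for the one with sport tennis.
With clues 1–3, Ewan is impossible for the one with sport tennis.
With clues 1–4, Pia is impossible for the one with sport tennis.
That leaves Kira.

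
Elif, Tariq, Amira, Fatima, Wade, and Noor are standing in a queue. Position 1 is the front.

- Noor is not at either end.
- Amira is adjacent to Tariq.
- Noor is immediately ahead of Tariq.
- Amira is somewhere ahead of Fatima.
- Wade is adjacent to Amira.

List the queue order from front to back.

Elif, Noor, Tariq, Amira, Wade, Fatima

From clue 1: Noor is in {2,3,4,5}.
From clues 1–3: Tariq is in {3,4,5}.
From clues 1–4: Tariq is in {3,4}.
From clues 1–5: Elif → position 1, Noor → position 2, Tariq → position 3, Amira → position 4, Wade → position 5, Fatima → position 6.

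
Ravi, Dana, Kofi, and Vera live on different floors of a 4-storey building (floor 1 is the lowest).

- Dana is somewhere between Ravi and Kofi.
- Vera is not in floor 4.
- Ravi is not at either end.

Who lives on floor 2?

With clues 1–3, Dana, Kofi, and Vera are ruled out for floor 2.
So floor 2 is Ravi.

Ravi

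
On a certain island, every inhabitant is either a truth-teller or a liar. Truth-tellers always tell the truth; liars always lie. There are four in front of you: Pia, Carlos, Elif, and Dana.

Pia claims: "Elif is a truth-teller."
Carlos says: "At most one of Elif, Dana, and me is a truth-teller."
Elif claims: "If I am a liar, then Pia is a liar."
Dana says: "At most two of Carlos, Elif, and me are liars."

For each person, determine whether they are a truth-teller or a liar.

Consider Pia. Suppose Pia is a liar.
Then no assignment of the remaining roles makes every statement match its speaker's type — contradiction.
So Pia is a truth-teller.
Consider Carlos. Suppose Carlos is a truth-teller.
Then no assignment of the remaining roles makes every statement match its speaker's type — contradiction.
So Carlos is a liar.
Consider Elif. Suppose Elif is a liar.
Then Pia's statement comes out false, contradicting Pia being a truth-teller.
So Elif is a truth-teller.
With that fixed, Dana's statement is true, so Dana is a truth-teller.

Pia: truth-teller, Carlos: liar, Elif: truth-teller, Dana: truth-teller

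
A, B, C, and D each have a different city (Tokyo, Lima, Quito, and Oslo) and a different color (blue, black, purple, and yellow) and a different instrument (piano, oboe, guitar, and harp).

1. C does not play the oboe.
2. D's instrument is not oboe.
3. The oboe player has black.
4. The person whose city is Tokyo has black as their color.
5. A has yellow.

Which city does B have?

With clues 1–5, Lima, Oslo, and Quito are impossible for B's city.
That leaves Tokyo.

Tokyo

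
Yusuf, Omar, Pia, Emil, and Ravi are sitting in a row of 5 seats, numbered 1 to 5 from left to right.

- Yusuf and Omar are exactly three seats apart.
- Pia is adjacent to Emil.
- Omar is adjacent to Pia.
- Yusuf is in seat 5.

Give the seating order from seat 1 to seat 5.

Ravi, Omar, Pia, Emil, Yusuf

From clue 1: Yusuf is in {1,2,4,5}.
From clues 1–2: Ravi is in {1,5}.
From clues 1–4: Ravi → seat 1, Omar → seat 2, Pia → seat 3, Emil → seat 4, Yusuf → seat 5.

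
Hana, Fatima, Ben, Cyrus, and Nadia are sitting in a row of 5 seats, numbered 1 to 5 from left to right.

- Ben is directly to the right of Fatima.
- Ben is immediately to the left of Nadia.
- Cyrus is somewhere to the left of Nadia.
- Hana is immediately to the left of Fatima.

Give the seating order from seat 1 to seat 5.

Cyrus, Hana, Fatima, Ben, Nadia

From clue 1: Fatima is in {1,2,3,4}.
From clues 1–2: Fatima is in {1,2,3}.
From clues 1–3: Fatima is in {2,3}.
From clues 1–4: Cyrus → seat 1, Hana → seat 2, Fatima → seat 3, Ben → seat 4, Nadia → seat 5.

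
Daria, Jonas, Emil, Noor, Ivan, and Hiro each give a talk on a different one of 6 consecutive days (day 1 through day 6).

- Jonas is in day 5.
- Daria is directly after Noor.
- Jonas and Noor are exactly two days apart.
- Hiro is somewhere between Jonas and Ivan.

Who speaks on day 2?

Hiro

With clue 1, Jonas is ruled out for day 2.
With clues 1–3, Daria and Noor are ruled out for day 2.
With clues 1–4, Emil and Ivan are ruled out for day 2.
So day 2 is Hiro.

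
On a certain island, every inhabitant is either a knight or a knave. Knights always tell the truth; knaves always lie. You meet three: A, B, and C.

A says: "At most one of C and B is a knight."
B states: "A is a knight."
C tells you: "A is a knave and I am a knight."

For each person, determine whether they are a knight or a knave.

Consider A. Suppose A is a knave.
Then no assignment of the remaining roles makes every statement match its speaker's type — contradiction.
So A is a knight.
With that fixed, B's statement is true, so B is a knight.
With that fixed, C's statement is false, so C is a knave.

A: knight, B: knight, C: knave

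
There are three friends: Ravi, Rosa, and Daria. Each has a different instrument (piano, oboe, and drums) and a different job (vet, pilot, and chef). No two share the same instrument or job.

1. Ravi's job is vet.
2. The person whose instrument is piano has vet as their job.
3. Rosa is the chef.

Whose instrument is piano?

With clues 1–2, Daria and Rosa are impossible for the one with instrument piano.
That leaves Ravi.

Ravi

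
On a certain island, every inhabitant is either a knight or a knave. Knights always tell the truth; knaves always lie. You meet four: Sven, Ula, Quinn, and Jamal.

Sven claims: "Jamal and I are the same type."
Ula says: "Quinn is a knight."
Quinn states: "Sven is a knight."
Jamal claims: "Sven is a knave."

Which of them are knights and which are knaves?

Consider Sven. Suppose Sven is a knight.
Then no assignment of the remaining roles makes every statement match its speaker's type — contradiction.
So Sven is a knave.
With that fixed, Quinn's statement is false, so Quinn is a knave.
With that fixed, Jamal's statement is true, so Jamal is a knight.
With that fixed, Ula's statement is false, so Ula is a knave.

Sven: knave, Ula: knave, Quinn: knave, Jamal: knight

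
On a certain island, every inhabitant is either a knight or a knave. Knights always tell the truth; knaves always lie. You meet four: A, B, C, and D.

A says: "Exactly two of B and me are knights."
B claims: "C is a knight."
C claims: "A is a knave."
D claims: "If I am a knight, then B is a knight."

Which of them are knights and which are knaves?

A: knave, B: knight, C: knight, D: knight

Consider A. Suppose A is a knight.
Then no assignment of the remaining roles makes every statement match its speaker's type — contradiction.
So A is a knave.
With that fixed, C's statement is true, so C is a knight.
With that fixed, B's statement is true, so B is a knight.
With that fixed, D's statement is true, so D is a knight.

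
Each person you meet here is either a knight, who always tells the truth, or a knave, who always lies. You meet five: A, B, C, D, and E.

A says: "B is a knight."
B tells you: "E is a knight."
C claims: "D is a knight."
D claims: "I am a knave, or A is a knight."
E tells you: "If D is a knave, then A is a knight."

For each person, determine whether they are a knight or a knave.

Consider A. Suppose A is a knave.
Then whichever role D has, D's statement has the wrong truth value — contradiction.
So A is a knight.
With that fixed, D's statement is true, so D is a knight.
With that fixed, E's statement is true, so E is a knight.
With that fixed, B's statement is true, so B is a knight.
With that fixed, C's statement is true, so C is a knight.

A: knight, B: knight, C: knight, D: knight, E: knight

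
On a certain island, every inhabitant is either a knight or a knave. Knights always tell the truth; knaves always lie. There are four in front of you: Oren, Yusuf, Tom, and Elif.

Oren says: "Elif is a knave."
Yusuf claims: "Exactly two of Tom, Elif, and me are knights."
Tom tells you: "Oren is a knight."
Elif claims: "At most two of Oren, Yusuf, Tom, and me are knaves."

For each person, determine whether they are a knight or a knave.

Oren: knave, Yusuf: knight, Tom: knave, Elif: knight

Consider Oren. Suppose Oren is a knight.
Then no assignment of the remaining roles makes every statement match its speaker's type — contradiction.
So Oren is a knave.
With that fixed, Tom's statement is false, so Tom is a knave.
Consider Yusuf. Suppose Yusuf is a knave.
Then no assignment of the remaining roles makes every statement match its speaker's type — contradiction.
So Yusuf is a knight.
Consider Elif. Suppose Elif is a knave.
Then Oren's statement comes out true, contradicting Oren being a knave.
So Elif is a knight.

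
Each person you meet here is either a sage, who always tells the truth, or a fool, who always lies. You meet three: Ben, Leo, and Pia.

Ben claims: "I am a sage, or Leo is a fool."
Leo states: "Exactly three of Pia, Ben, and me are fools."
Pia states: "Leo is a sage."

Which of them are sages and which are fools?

Consider Ben. Suppose Ben is a fool.
Then no assignment of the remaining roles makes every statement match its speaker's type — contradiction.
So Ben is a sage.
With that fixed, Leo's statement is false, so Leo is a fool.
With that fixed, Pia's statement is false, so Pia is a fool.

Ben: sage, Leo: fool, Pia: fool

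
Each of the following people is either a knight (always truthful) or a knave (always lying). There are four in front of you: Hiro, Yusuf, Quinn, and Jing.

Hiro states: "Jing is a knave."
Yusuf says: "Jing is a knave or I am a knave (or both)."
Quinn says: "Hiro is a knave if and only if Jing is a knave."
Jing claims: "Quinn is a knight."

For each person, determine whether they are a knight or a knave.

Consider Hiro. Suppose Hiro is a knave.
Then no assignment of the remaining roles makes every statement match its speaker's type — contradiction.
So Hiro is a knight.
Consider Yusuf. Suppose Yusuf is a knave.
Then Yusuf's own statement would have to be false, but it can't be — contradiction.
So Yusuf is a knight.
Consider Quinn. Suppose Quinn is a knight.
Then no assignment of the remaining roles makes every statement match its speaker's type — contradiction.
So Quinn is a knave.
With that fixed, Jing's statement is false, so Jing is a knave.

Hiro: knight, Yusuf: knight, Quinn: knave, Jing: knave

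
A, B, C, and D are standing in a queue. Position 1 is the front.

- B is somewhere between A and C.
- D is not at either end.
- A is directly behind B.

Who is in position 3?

With clues 1–2, A and C are ruled out for position 3.
With clues 1–3, D is ruled out for position 3.
So position 3 is B.

B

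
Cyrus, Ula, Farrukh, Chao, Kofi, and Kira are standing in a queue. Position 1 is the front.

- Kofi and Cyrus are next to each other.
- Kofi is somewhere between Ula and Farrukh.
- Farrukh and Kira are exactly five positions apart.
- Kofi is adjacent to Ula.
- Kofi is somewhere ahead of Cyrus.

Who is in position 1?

Kira

With clues 1–2, Cyrus and Kofi are ruled out for position 1.
With clues 1–3, Chao and Ula are ruled out for position 1.
With clues 1–5, Farrukh is ruled out for position 1.
So position 1 is Kira.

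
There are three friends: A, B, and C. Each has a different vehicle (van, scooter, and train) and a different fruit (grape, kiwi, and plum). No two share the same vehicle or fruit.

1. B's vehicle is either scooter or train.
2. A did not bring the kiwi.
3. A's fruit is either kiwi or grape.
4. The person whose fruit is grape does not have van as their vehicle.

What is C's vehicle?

With clues 1–4, scooter and train are impossible for C's vehicle.
That leaves van.

van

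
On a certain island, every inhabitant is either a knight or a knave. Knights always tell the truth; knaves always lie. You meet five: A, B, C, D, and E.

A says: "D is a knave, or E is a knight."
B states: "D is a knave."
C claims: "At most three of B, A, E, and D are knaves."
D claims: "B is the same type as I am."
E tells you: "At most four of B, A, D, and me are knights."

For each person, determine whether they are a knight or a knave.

Regardless of anyone's role, E's statement is true, so E is a knight.
With that fixed, A's statement is true, so A is a knight.
With that fixed, C's statement is true, so C is a knight.
Consider B. Suppose B is a knave.
Then whichever role D has, D's statement has the wrong truth value — contradiction.
So B is a knight.
Consider D. Suppose D is a knight.
Then B's statement comes out false, contradicting B being a knight.
So D is a knave.

A: knight, B: knight, C: knight, D: knave, E: knight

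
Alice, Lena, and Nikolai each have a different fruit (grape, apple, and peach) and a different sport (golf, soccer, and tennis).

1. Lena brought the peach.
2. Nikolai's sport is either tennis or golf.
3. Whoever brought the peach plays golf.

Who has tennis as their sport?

Nikolai

With clues 1–3, Alice and Lena are impossible for the one with sport tennis.
That leaves Nikolai.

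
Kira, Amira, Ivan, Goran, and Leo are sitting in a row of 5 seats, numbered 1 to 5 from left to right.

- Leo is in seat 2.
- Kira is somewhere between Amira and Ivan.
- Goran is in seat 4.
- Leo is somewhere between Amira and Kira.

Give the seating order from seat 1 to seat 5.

Amira, Leo, Kira, Goran, Ivan

From clue 1: Leo → seat 2.
From clues 1–2: Kira is in {3,4}.
From clues 1–3: Kira → seat 3, Goran → seat 4.
From clues 1–4: Amira → seat 1, Ivan → seat 5.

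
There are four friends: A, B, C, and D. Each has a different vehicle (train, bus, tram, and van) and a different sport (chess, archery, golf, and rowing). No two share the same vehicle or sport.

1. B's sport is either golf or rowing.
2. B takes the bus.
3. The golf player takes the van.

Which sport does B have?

rowing

Clue 1 rules out archery and chess for B's sport.
With clues 1–3, golf is impossible for B's sport.
That leaves rowing.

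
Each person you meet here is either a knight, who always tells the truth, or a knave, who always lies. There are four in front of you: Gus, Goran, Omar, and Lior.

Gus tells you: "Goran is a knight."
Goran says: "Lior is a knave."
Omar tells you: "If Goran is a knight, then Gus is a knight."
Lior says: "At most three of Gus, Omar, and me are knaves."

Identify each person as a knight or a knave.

Regardless of anyone's role, Lior's statement is true, so Lior is a knight.
With that fixed, Goran's statement is false, so Goran is a knave.
With that fixed, Omar's statement is true, so Omar is a knight.
With that fixed, Gus's statement is false, so Gus is a knave.

Gus: knave, Goran: knave, Omar: knight, Lior: knight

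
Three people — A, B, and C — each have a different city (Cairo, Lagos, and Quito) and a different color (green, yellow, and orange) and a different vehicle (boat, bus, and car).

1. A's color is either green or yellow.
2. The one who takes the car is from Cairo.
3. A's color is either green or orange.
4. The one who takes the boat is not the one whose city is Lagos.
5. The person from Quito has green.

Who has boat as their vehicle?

With clues 1–5, B and C are impossible for the one with vehicle boat.
That leaves A.

A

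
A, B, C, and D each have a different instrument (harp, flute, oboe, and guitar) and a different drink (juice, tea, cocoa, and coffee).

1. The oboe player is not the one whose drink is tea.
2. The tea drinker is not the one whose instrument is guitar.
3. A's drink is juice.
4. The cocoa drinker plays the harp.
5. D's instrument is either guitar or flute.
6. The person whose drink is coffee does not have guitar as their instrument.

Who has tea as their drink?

With clues 1–3, A is impossible for the one with drink tea.
With clues 1–6, B and C are impossible for the one with drink tea.
That leaves D.

D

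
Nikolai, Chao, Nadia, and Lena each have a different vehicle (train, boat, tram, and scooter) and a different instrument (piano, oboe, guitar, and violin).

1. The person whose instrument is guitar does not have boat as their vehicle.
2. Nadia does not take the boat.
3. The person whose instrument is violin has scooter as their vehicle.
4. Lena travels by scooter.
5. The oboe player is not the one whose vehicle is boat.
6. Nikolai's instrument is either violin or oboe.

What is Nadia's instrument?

guitar

With clues 1–4, violin is impossible for Nadia's instrument.
With clues 1–5, piano is impossible for Nadia's instrument.
With clues 1–6, oboe is impossible for Nadia's instrument.
That leaves guitar.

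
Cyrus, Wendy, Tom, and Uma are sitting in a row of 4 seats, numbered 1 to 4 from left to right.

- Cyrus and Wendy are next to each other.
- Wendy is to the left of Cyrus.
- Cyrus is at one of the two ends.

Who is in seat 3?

With clues 1–3, Cyrus, Tom, and Uma are ruled out for seat 3.
So seat 3 is Wendy.

Wendy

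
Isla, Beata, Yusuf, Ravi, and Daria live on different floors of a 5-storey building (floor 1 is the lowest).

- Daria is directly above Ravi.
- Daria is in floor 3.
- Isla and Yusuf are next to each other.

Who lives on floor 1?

With clue 1, Daria is ruled out for floor 1.
With clues 1–2, Ravi is ruled out for floor 1.
With clues 1–3, Isla and Yusuf are ruled out for floor 1.
So floor 1 is Beata.

Beata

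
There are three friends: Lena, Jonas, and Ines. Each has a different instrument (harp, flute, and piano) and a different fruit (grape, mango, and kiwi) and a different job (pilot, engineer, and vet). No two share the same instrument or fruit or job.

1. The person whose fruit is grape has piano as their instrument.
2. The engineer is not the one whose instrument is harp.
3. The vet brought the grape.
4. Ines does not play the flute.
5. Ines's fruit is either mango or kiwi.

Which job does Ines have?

With clues 1–4, engineer is impossible for Ines's job.
With clues 1–5, vet is impossible for Ines's job.
That leaves pilot.

pilot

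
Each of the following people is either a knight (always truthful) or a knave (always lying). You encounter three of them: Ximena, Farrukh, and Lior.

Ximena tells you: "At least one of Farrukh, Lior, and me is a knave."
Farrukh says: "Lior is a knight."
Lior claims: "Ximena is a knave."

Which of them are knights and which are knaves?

Consider Ximena. Suppose Ximena is a knave.
Then Ximena's own statement would have to be false, but it can't be — contradiction.
So Ximena is a knight.
With that fixed, Lior's statement is false, so Lior is a knave.
With that fixed, Farrukh's statement is false, so Farrukh is a knave.

Ximena: knight, Farrukh: knave, Lior: knave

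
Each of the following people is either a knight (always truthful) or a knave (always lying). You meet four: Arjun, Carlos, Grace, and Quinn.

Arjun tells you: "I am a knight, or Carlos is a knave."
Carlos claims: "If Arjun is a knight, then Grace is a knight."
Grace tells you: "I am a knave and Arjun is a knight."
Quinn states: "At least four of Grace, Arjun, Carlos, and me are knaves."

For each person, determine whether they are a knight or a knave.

Consider Arjun. Suppose Arjun is a knight.
Then whichever role Grace has, Grace's statement has the wrong truth value — contradiction.
So Arjun is a knave.
With that fixed, Carlos's statement is true, so Carlos is a knight.
With that fixed, Grace's statement is false, so Grace is a knave.
With that fixed, Quinn's statement is false, so Quinn is a knave.

Arjun: knave, Carlos: knight, Grace: knave, Quinn: knave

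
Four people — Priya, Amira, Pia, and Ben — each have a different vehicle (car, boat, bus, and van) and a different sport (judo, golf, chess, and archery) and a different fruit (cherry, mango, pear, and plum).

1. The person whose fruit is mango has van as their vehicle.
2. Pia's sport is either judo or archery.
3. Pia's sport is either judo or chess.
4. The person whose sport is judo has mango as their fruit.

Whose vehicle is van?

With clues 1–4, Amira, Ben, and Priya are impossible for the one with vehicle van.
That leaves Pia.

Pia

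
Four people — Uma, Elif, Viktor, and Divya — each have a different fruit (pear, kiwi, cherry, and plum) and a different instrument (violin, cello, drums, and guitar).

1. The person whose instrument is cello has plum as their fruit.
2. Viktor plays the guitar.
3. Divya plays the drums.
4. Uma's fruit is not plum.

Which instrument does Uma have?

With clues 1–2, guitar is impossible for Uma's instrument.
With clues 1–3, drums is impossible for Uma's instrument.
With clues 1–4, cello is impossible for Uma's instrument.
That leaves violin.

violin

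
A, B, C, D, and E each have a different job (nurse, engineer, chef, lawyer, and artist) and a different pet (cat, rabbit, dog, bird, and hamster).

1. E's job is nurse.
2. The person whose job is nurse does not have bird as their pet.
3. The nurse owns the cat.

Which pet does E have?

cat

With clues 1–2, bird is impossible for E's pet.
With clues 1–3, dog, hamster, and rabbit are impossible for E's pet.
That leaves cat.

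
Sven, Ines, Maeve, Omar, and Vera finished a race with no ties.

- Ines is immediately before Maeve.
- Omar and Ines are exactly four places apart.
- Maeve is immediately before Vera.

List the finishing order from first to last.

Ines, Maeve, Vera, Sven, Omar

From clue 1: Ines is in {1,2,3,4}.
From clues 1–2: Ines → place 1, Maeve → place 2, Omar → place 5.
From clues 1–3: Vera → place 3, Sven → place 4.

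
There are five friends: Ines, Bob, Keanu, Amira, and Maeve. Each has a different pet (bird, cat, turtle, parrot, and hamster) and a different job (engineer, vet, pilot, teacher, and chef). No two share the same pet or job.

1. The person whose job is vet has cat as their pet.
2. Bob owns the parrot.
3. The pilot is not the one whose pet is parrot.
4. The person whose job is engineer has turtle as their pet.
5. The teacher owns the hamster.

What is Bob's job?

With clues 1–2, vet is impossible for Bob's job.
With clues 1–3, pilot is impossible for Bob's job.
With clues 1–4, engineer is impossible for Bob's job.
With clues 1–5, teacher is impossible for Bob's job.
That leaves chef.

chef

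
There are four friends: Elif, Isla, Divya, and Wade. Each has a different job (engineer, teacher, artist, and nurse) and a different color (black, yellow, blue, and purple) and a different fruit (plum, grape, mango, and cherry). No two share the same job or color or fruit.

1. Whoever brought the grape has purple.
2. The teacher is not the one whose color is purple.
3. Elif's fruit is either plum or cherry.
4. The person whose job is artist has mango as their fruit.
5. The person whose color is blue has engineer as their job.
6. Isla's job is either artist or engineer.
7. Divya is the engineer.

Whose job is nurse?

With clues 1–5, Elif is impossible for the one with job nurse.
With clues 1–6, Isla is impossible for the one with job nurse.
With clues 1–7, Divya is impossible for the one with job nurse.
That leaves Wade.

Wade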